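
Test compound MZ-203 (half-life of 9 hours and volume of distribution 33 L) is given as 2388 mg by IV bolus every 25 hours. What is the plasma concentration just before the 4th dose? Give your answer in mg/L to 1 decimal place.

f = (1/2)^(τ/t½) = (1/2)^(25/9) ≈ 0.1458.
C₀ = D/Vd = 2388/33 ≈ 72.364 mg/L.
Before the 4th dose, 3 doses have been given. Superposition: Cmin = C₀·(f + f² + … + f^3).
≈ 72.364 × (0.1458 + 0.0213 + 0.0031) ≈ 72.364 × 0.1702 ≈ 12.316 mg/L.

12.3 mg/L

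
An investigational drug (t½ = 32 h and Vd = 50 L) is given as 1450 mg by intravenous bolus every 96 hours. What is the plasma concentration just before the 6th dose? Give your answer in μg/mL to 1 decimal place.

4.1 μg/mL

f = (1/2)^(τ/t½) = (1/2)^(96/32) ≈ 0.1250.
C₀ = D/Vd = 1450/50 ≈ 29.000 μg/mL.
Before the 6th dose, 5 doses have been given. Superposition: Cmin = C₀·(f + f² + … + f^5).
≈ 29.000 × (0.1250 + 0.0156 + 0.0020 + 0.0002 + 0.0000) ≈ 29.000 × 0.1428 ≈ 4.141 μg/mL.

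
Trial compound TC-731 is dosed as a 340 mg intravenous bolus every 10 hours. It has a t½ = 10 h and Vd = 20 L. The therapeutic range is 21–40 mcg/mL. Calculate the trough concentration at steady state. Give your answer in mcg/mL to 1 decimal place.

The dosing interval is 1 half-life, so f = 2^(−1) = 0.5.
Accumulation ratio R = 1/(1 − f) = 1/0.5 = 2/1.
Single-dose peak C₀ = D/Vd = 340/20 = 17 mcg/mL.
Steady-state peak Cmax,ss = C₀·R = 17 × 2/1 ≈ 34.000 mcg/mL.
Steady-state trough Cmin,ss = Cmax,ss·f ≈ 34.000 × 0.5 ≈ 17.000 mcg/mL.
Trough 17.0 mcg/mL vs MEC 21 mcg/mL: subtherapeutic.

17.0 mcg/mL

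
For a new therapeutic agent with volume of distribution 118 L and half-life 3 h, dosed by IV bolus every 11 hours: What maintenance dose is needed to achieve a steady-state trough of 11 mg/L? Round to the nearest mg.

15186 mg

τ/t½ = 11/3 ≈ 3.6667, so f = (1/2)^(11/3) ≈ 0.078745.
Cmin,ss = (D/Vd)·f/(1−f), so D = Cmin,ss·Vd·(1−f)/f.
D = 11 × 118 × (1−f)/f ≈ 11 × 118 × 11.69922 ≈ 15185.59 mg.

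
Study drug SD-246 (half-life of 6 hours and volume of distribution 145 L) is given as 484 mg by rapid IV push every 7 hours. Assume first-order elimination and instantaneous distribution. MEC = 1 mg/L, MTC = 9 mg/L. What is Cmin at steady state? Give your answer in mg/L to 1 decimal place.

2.7 mg/L

k = ln2/t½ = ln2/6 ≈ 0.115525 h⁻¹; fraction remaining f = e^(−kτ) = e^(−0.115525×7) ≈ 0.4454.
Each bolus raises the concentration by D/Vd = 484/145 ≈ 3.338 mg/L.
Steady-state trough Cmin,ss = C₀·f/(1−f) ≈ 3.338 × 0.4454/0.5546 ≈ 2.681 mg/L.
Trough 2.7 mg/L vs MEC 1 mg/L: adequate.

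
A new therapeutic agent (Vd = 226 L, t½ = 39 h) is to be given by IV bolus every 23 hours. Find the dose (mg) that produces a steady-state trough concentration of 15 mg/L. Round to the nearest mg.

1712 mg

τ/t½ = 23/39 ≈ 0.58974, so f = (1/2)^(23/39) ≈ 0.664461.
Cmin,ss = (D/Vd)·f/(1−f), so D = Cmin,ss·Vd·(1−f)/f.
D = 15 × 226 × (1−f)/f ≈ 15 × 226 × 0.50498 ≈ 1711.88 mg.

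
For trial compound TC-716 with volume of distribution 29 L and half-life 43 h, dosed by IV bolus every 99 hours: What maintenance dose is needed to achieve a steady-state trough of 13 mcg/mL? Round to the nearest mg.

τ/t½ = 99/43 ≈ 2.3023, so f = (1/2)^(99/43) ≈ 0.202736.
Cmin,ss = (D/Vd)·f/(1−f), so D = Cmin,ss·Vd·(1−f)/f.
D = 13 × 29 × (1−f)/f ≈ 13 × 29 × 3.93252 ≈ 1482.56 mg.

1483 mg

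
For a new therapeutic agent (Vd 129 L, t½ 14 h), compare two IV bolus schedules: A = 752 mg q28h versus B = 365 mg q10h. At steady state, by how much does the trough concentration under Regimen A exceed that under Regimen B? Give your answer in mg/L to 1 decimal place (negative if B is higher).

-2.5 mg/L

Regimen A: f = (1/2)^(28/14) ≈ 0.2500; Cmin,ss = (752/129)·f/(1−f) ≈ 1.943 mg/L.
Regimen B: f = (1/2)^(10/14) ≈ 0.6095; Cmin,ss = (365/129)·f/(1−f) ≈ 4.416 mg/L.
Difference ≈ 1.943 − 4.416 ≈ -2.473 mg/L.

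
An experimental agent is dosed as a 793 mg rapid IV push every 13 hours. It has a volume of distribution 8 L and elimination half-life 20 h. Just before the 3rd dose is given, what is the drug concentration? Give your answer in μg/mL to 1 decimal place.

103.4 μg/mL

f = (1/2)^(τ/t½) = (1/2)^(13/20) ≈ 0.6373.
C₀ = D/Vd = 793/8 ≈ 99.125 μg/mL.
Before the 3rd dose, 2 doses have been given. Superposition: Cmin = C₀·(f + f²).
≈ 99.125 × (0.6373 + 0.4062) ≈ 99.125 × 1.0435 ≈ 103.437 μg/mL.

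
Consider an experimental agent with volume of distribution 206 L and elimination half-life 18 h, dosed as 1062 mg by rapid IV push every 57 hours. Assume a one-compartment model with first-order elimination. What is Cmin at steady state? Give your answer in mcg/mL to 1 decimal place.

τ/t½ = 57/18 ≈ 3.1667, so fraction remaining f = (1/2)^(57/18) ≈ 0.1114.
Accumulation ratio R = 1/(1 − f) ≈ 1/0.8886 ≈ 1.1254.
Each bolus raises the concentration by D/Vd = 1062/206 ≈ 5.155 mcg/mL.
Cmax,ss = C₀/(1 − f) ≈ 5.155/0.8886 ≈ 5.801 mcg/mL.
One interval later, Cmin,ss = Cmax,ss·e^(−kτ) ≈ 5.801 × 0.1114 ≈ 0.646 mcg/mL.

0.6 mcg/mL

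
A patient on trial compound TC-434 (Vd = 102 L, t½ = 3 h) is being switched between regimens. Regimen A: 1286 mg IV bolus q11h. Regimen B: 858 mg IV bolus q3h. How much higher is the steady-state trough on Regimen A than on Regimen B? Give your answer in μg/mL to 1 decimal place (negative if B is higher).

Regimen A: f = (1/2)^(11/3) ≈ 0.0787; Cmin,ss = (1286/102)·f/(1−f) ≈ 1.077 μg/mL.
Regimen B: f = (1/2)^(3/3) ≈ 0.5000; Cmin,ss = (858/102)·f/(1−f) ≈ 8.412 μg/mL.
Difference ≈ 1.077 − 8.412 ≈ -7.335 μg/mL.

-7.3 μg/mL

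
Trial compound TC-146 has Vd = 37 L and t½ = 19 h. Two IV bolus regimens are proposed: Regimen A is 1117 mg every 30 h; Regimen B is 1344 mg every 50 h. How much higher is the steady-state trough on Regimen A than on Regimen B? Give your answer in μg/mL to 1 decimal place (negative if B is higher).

8.2 μg/mL

Regimen A: f = (1/2)^(30/19) ≈ 0.3347; Cmin,ss = (1117/37)·f/(1−f) ≈ 15.188 μg/mL.
Regimen B: f = (1/2)^(50/19) ≈ 0.1614; Cmin,ss = (1344/37)·f/(1−f) ≈ 6.991 μg/mL.
Difference ≈ 15.188 − 6.991 ≈ 8.197 μg/mL.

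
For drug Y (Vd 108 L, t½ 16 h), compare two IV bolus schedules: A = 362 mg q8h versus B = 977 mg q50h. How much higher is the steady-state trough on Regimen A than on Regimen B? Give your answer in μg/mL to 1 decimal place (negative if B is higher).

Regimen A: f = (1/2)^(8/16) ≈ 0.7071; Cmin,ss = (362/108)·f/(1−f) ≈ 8.092 μg/mL.
Regimen B: f = (1/2)^(50/16) ≈ 0.1146; Cmin,ss = (977/108)·f/(1−f) ≈ 1.171 μg/mL.
Difference ≈ 8.092 − 1.171 ≈ 6.921 μg/mL.

6.9 μg/mL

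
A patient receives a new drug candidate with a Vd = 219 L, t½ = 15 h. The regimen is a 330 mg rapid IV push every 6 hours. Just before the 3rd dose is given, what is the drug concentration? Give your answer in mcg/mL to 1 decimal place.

2.0 mcg/mL

f = (1/2)^(τ/t½) = (1/2)^(6/15) ≈ 0.7579.
C₀ = D/Vd = 330/219 ≈ 1.507 mcg/mL.
Before the 3rd dose, 2 doses have been given. Superposition: Cmin = C₀·(f + f²).
≈ 1.507 × (0.7579 + 0.5744) ≈ 1.507 × 1.3323 ≈ 2.008 mcg/mL.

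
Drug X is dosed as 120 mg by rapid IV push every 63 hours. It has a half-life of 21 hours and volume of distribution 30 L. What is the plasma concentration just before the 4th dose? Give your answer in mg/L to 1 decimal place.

f = (1/2)^(τ/t½) = (1/2)^(63/21) ≈ 0.1250.
C₀ = D/Vd = 120/30 ≈ 4.000 mg/L.
Before the 4th dose, 3 doses have been given. Superposition: Cmin = C₀·(f + f² + … + f^3).
≈ 4.000 × (0.1250 + 0.0156 + 0.0020) ≈ 4.000 × 0.1426 ≈ 0.570 mg/L.

0.6 mg/L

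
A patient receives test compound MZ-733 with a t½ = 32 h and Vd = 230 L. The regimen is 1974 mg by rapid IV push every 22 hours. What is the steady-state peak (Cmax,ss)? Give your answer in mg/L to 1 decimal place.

k = ln2/t½ = ln2/32 ≈ 0.021661 h⁻¹; fraction remaining f = e^(−kτ) = e^(−0.021661×22) ≈ 0.6209.
Accumulation ratio R = 1/(1 − f) ≈ 1/0.3791 ≈ 2.6378.
Single-dose peak C₀ = D/Vd = 1974/230 ≈ 8.583 mg/L.
Cmax,ss = C₀/(1 − f) ≈ 8.583/0.3791 ≈ 22.640 mg/L.

22.6 mg/L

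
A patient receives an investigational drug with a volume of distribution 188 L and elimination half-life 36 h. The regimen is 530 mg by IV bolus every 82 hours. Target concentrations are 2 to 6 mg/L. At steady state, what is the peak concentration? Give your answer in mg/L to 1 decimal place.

Over one 82-h interval, 82/36 ≈ 2.2778 half-lives elapse, leaving f ≈ 0.2062 of each dose.
Accumulation ratio R = 1/(1 − f) ≈ 1/0.7938 ≈ 1.2598.
Each bolus raises the concentration by D/Vd = 530/188 ≈ 2.819 mg/L.
Steady-state peak Cmax,ss = C₀·R ≈ 2.819 × 1.2598 ≈ 3.551 mg/L.
Peak 3.6 mg/L vs MTC 6 mg/L: below toxic threshold.

3.6 mg/L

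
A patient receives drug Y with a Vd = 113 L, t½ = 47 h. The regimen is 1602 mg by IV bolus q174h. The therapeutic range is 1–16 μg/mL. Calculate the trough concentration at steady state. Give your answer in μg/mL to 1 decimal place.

Over one 174-h interval, 174/47 ≈ 3.7021 half-lives elapse, leaving f ≈ 0.0768 of each dose.
Each bolus raises the concentration by D/Vd = 1602/113 ≈ 14.177 μg/mL.
Steady-state trough Cmin,ss = C₀·f/(1−f) ≈ 14.177 × 0.0768/0.9232 ≈ 1.179 μg/mL.
Trough 1.2 μg/mL vs MEC 1 μg/mL: adequate.

1.2 μg/mL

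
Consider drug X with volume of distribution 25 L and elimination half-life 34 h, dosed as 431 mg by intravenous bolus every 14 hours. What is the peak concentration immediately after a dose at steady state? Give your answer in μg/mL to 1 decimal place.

Over one 14-h interval, 14/34 ≈ 0.41176 half-lives elapse, leaving f ≈ 0.7517 of each dose.
Accumulation ratio R = 1/(1 − f) ≈ 1/0.2483 ≈ 4.0274.
Single-dose peak C₀ = D/Vd = 431/25 ≈ 17.240 μg/mL.
Steady-state peak Cmax,ss = C₀·R ≈ 17.240 × 4.0274 ≈ 69.432 μg/mL.

69.4 μg/mL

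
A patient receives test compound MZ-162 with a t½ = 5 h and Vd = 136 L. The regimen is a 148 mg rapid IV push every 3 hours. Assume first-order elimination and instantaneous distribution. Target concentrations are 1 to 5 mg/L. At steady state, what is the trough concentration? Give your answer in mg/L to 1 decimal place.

Over one 3-h interval, 3/5 ≈ 0.6 half-lives elapse, leaving f ≈ 0.6598 of each dose.
Each bolus raises the concentration by D/Vd = 148/136 ≈ 1.088 mg/L.
Steady-state trough Cmin,ss = C₀·f/(1−f) ≈ 1.088 × 0.6598/0.3402 ≈ 2.110 mg/L.
Trough 2.1 mg/L vs MEC 1 mg/L: adequate.

2.1 mg/L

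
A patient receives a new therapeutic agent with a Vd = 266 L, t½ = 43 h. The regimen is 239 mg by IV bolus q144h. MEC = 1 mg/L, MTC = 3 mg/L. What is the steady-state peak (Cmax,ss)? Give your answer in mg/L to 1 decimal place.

τ/t½ = 144/43 ≈ 3.3488, so fraction remaining f = (1/2)^(144/43) ≈ 0.0982.
Accumulation ratio R = 1/(1 − f) ≈ 1/0.9018 ≈ 1.1089.
Each bolus raises the concentration by D/Vd = 239/266 ≈ 0.898 mg/L.
Cmax,ss = C₀/(1 − f) ≈ 0.898/0.9018 ≈ 0.996 mg/L.
Peak 1.0 mg/L vs MTC 3 mg/L: below toxic threshold.

1.0 mg/L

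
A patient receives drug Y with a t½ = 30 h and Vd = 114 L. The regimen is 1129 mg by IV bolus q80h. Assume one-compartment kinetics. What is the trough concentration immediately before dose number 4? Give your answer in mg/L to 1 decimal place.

1.8 mg/L

f = (1/2)^(τ/t½) = (1/2)^(80/30) ≈ 0.1575.
C₀ = D/Vd = 1129/114 ≈ 9.904 mg/L.
Before the 4th dose, 3 doses have been given. Superposition: Cmin = C₀·(f + f² + … + f^3).
≈ 9.904 × (0.1575 + 0.0248 + 0.0039) ≈ 9.904 × 0.1862 ≈ 1.844 mg/L.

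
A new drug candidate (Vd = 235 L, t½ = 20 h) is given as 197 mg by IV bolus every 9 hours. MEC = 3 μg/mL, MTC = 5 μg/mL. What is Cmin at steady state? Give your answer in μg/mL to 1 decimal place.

Over one 9-h interval, 9/20 ≈ 0.45 half-lives elapse, leaving f ≈ 0.7320 of each dose.
Accumulation ratio R = 1/(1 − f) ≈ 1/0.2680 ≈ 3.7313.
Single-dose peak C₀ = D/Vd = 197/235 ≈ 0.838 μg/mL.
Cmax,ss = C₀/(1 − f) ≈ 0.838/0.2680 ≈ 3.127 μg/mL.
Steady-state trough Cmin,ss = Cmax,ss·f ≈ 3.127 × 0.7320 ≈ 2.289 μg/mL.
Trough 2.3 μg/mL vs MEC 3 μg/mL: subtherapeutic.

2.3 μg/mL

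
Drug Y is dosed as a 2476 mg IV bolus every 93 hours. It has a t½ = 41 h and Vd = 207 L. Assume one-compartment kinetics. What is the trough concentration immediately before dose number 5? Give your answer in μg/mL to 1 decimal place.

f = (1/2)^(τ/t½) = (1/2)^(93/41) ≈ 0.2076.
C₀ = D/Vd = 2476/207 ≈ 11.961 μg/mL.
Before the 5th dose, 4 doses have been given. Superposition: Cmin = C₀·(f + f² + … + f^4).
≈ 11.961 × (0.2076 + 0.0431 + 0.0089 + 0.0019) ≈ 11.961 × 0.2615 ≈ 3.128 μg/mL.

3.1 μg/mL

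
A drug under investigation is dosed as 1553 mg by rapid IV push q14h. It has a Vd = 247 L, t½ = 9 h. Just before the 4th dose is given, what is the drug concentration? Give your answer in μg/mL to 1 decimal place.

f = (1/2)^(τ/t½) = (1/2)^(14/9) ≈ 0.3402.
C₀ = D/Vd = 1553/247 ≈ 6.287 μg/mL.
Before the 4th dose, 3 doses have been given. Superposition: Cmin = C₀·(f + f² + … + f^3).
≈ 6.287 × (0.3402 + 0.1157 + 0.0394) ≈ 6.287 × 0.4953 ≈ 3.114 μg/mL.

3.1 μg/mL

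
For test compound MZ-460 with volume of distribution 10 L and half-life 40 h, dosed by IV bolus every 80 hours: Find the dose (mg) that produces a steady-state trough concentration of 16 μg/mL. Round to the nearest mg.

480 mg

τ/t½ = 80/40 ≈ 2, so f = (1/2)^(80/40) ≈ 0.250000.
Cmin,ss = (D/Vd)·f/(1−f), so D = Cmin,ss·Vd·(1−f)/f.
D = 16 × 10 × (1−f)/f ≈ 16 × 10 × 3.00000 ≈ 480.00 mg.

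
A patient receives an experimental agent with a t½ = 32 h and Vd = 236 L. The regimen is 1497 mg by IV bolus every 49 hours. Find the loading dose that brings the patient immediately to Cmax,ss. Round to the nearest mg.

f = (1/2)^(49/32) ≈ 0.345977; accumulation ratio R = 1/(1−f) ≈ 1.52900.
Loading dose to hit Cmax,ss on first dose: D_load = D_maint·R ≈ 1497 × 1.52900 ≈ 2288.91 mg.

2289 mg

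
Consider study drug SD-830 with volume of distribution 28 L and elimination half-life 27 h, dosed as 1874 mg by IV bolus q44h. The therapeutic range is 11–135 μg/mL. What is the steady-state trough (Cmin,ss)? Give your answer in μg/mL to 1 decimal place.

32.0 μg/mL

k = ln2/t½ = ln2/27 ≈ 0.025672 h⁻¹; fraction remaining f = e^(−kτ) = e^(−0.025672×44) ≈ 0.3232.
Accumulation ratio R = 1/(1 − f) ≈ 1/0.6768 ≈ 1.4775.
Single-dose peak C₀ = D/Vd = 1874/28 ≈ 66.929 μg/mL.
Steady-state peak Cmax,ss = C₀·R ≈ 66.929 × 1.4775 ≈ 98.888 μg/mL.
Steady-state trough Cmin,ss = Cmax,ss·f ≈ 98.888 × 0.3232 ≈ 31.961 μg/mL.
Trough 32.0 μg/mL vs MEC 11 μg/mL: adequate.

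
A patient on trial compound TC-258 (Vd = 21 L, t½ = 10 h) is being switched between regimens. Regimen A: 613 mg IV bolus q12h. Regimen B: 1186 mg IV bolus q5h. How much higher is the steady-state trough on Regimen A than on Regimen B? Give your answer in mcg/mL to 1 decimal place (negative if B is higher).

Regimen A: f = (1/2)^(12/10) ≈ 0.4353; Cmin,ss = (613/21)·f/(1−f) ≈ 22.502 mcg/mL.
Regimen B: f = (1/2)^(5/10) ≈ 0.7071; Cmin,ss = (1186/21)·f/(1−f) ≈ 136.341 mcg/mL.
Difference ≈ 22.502 − 136.341 ≈ -113.839 mcg/mL.

-113.8 mcg/mL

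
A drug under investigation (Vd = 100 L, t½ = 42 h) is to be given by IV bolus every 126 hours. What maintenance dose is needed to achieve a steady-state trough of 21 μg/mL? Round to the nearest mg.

14700 mg

τ/t½ = 126/42 ≈ 3, so f = (1/2)^(126/42) ≈ 0.125000.
Cmin,ss = (D/Vd)·f/(1−f), so D = Cmin,ss·Vd·(1−f)/f.
D = 21 × 100 × (1−f)/f ≈ 21 × 100 × 7.00000 ≈ 14700.00 mg.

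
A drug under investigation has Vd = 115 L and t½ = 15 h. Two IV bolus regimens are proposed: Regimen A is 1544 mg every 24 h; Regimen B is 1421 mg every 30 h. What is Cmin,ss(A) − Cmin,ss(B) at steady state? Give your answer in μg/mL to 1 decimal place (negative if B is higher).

Regimen A: f = (1/2)^(24/15) ≈ 0.3299; Cmin,ss = (1544/115)·f/(1−f) ≈ 6.610 μg/mL.
Regimen B: f = (1/2)^(30/15) ≈ 0.2500; Cmin,ss = (1421/115)·f/(1−f) ≈ 4.119 μg/mL.
Difference ≈ 6.610 − 4.119 ≈ 2.491 μg/mL.

2.5 μg/mL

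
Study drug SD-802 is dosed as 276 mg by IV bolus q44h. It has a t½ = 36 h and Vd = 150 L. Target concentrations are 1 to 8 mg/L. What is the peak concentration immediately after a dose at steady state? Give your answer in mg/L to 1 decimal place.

3.2 mg/L

Over one 44-h interval, 44/36 ≈ 1.2222 half-lives elapse, leaving f ≈ 0.4286 of each dose.
Accumulation ratio R = 1/(1 − f) ≈ 1/0.5714 ≈ 1.7501.
Each bolus raises the concentration by D/Vd = 276/150 ≈ 1.840 mg/L.
Steady-state peak Cmax,ss = C₀·R ≈ 1.840 × 1.7501 ≈ 3.220 mg/L.
Peak 3.2 mg/L vs MTC 8 mg/L: below toxic threshold.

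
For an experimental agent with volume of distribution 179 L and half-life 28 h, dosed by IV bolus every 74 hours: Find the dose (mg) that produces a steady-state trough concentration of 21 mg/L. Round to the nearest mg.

τ/t½ = 74/28 ≈ 2.6429, so f = (1/2)^(74/28) ≈ 0.160111.
Cmin,ss = (D/Vd)·f/(1−f), so D = Cmin,ss·Vd·(1−f)/f.
D = 21 × 179 × (1−f)/f ≈ 21 × 179 × 5.24567 ≈ 19718.47 mg.

19718 mg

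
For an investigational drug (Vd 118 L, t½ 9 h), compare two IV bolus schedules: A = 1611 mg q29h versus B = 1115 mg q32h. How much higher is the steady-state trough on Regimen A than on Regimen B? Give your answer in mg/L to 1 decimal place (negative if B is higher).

0.8 mg/L

Regimen A: f = (1/2)^(29/9) ≈ 0.1072; Cmin,ss = (1611/118)·f/(1−f) ≈ 1.639 mg/L.
Regimen B: f = (1/2)^(32/9) ≈ 0.0850; Cmin,ss = (1115/118)·f/(1−f) ≈ 0.878 mg/L.
Difference ≈ 1.639 − 0.878 ≈ 0.761 mg/L.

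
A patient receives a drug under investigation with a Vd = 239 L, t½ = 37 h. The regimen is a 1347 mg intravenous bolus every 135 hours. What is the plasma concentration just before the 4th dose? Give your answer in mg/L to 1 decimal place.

f = (1/2)^(τ/t½) = (1/2)^(135/37) ≈ 0.0797.
C₀ = D/Vd = 1347/239 ≈ 5.636 mg/L.
Before the 4th dose, 3 doses have been given. Superposition: Cmin = C₀·(f + f² + … + f^3).
≈ 5.636 × (0.0797 + 0.0064 + 0.0005) ≈ 5.636 × 0.0866 ≈ 0.488 mg/L.

0.5 mg/L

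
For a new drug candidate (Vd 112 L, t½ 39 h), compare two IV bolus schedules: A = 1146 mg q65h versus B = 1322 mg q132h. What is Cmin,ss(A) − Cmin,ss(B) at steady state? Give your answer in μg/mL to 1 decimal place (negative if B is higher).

3.5 μg/mL

Regimen A: f = (1/2)^(65/39) ≈ 0.3150; Cmin,ss = (1146/112)·f/(1−f) ≈ 4.705 μg/mL.
Regimen B: f = (1/2)^(132/39) ≈ 0.0957; Cmin,ss = (1322/112)·f/(1−f) ≈ 1.249 μg/mL.
Difference ≈ 4.705 − 1.249 ≈ 3.456 μg/mL.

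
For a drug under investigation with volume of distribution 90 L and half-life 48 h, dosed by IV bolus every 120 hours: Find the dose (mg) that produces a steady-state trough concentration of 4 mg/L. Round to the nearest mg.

τ/t½ = 120/48 ≈ 2.5, so f = (1/2)^(120/48) ≈ 0.176777.
Cmin,ss = (D/Vd)·f/(1−f), so D = Cmin,ss·Vd·(1−f)/f.
D = 4 × 90 × (1−f)/f ≈ 4 × 90 × 4.65684 ≈ 1676.46 mg.

1676 mg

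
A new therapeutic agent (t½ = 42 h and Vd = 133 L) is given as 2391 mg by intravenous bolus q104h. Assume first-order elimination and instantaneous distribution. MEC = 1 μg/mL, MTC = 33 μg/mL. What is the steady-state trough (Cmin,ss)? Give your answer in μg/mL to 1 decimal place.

Over one 104-h interval, 104/42 ≈ 2.4762 half-lives elapse, leaving f ≈ 0.1797 of each dose.
Single-dose peak C₀ = D/Vd = 2391/133 ≈ 17.977 μg/mL.
Steady-state trough Cmin,ss = C₀·f/(1−f) ≈ 17.977 × 0.1797/0.8203 ≈ 3.938 μg/mL.
Trough 3.9 μg/mL vs MEC 1 μg/mL: adequate.

3.9 μg/mL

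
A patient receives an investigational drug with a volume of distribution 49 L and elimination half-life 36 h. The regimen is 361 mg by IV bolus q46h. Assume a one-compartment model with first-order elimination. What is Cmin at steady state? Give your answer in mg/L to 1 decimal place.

Over one 46-h interval, 46/36 ≈ 1.2778 half-lives elapse, leaving f ≈ 0.4124 of each dose.
Each bolus raises the concentration by D/Vd = 361/49 ≈ 7.367 mg/L.
Steady-state trough Cmin,ss = C₀·f/(1−f) ≈ 7.367 × 0.4124/0.5876 ≈ 5.170 mg/L.

5.2 mg/L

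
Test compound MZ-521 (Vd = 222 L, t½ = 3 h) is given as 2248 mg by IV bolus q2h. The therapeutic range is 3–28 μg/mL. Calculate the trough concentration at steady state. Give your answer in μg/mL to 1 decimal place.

Over one 2-h interval, 2/3 ≈ 0.66667 half-lives elapse, leaving f ≈ 0.6300 of each dose.
Single-dose peak C₀ = D/Vd = 2248/222 ≈ 10.126 μg/mL.
Steady-state trough Cmin,ss = C₀·f/(1−f) ≈ 10.126 × 0.6300/0.3700 ≈ 17.242 μg/mL.
Trough 17.2 μg/mL vs MEC 3 μg/mL: adequate.

17.2 μg/mL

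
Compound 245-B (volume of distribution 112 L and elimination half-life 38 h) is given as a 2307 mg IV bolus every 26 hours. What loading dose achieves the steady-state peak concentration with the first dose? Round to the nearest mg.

6109 mg

f = (1/2)^(26/38) ≈ 0.622346; accumulation ratio R = 1/(1−f) ≈ 2.64793.
Loading dose to hit Cmax,ss on first dose: D_load = D_maint·R ≈ 2307 × 2.64793 ≈ 6108.77 mg.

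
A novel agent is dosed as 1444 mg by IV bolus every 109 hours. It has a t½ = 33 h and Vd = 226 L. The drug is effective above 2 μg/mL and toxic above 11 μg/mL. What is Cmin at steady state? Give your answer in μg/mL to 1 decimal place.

0.7 μg/mL

k = ln2/t½ = ln2/33 ≈ 0.021004 h⁻¹; fraction remaining f = e^(−kτ) = e^(−0.021004×109) ≈ 0.1013.
At steady state, accumulation factor R = 1/(1 − e^(−kτ)) ≈ 1.1127.
Each bolus raises the concentration by D/Vd = 1444/226 ≈ 6.389 μg/mL.
Steady-state peak Cmax,ss = C₀·R ≈ 6.389 × 1.1127 ≈ 7.109 μg/mL.
Steady-state trough Cmin,ss = Cmax,ss·f ≈ 7.109 × 0.1013 ≈ 0.720 μg/mL.
Trough 0.7 μg/mL vs MEC 2 μg/mL: subtherapeutic.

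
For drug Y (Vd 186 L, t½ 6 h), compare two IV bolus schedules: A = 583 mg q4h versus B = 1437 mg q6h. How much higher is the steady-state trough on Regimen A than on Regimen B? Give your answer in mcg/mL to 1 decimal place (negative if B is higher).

-2.4 mcg/mL

Regimen A: f = (1/2)^(4/6) ≈ 0.6300; Cmin,ss = (583/186)·f/(1−f) ≈ 5.337 mcg/mL.
Regimen B: f = (1/2)^(6/6) ≈ 0.5000; Cmin,ss = (1437/186)·f/(1−f) ≈ 7.726 mcg/mL.
Difference ≈ 5.337 − 7.726 ≈ -2.389 mcg/mL.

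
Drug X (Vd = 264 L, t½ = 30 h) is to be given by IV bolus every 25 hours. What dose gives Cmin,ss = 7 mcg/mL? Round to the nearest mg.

τ/t½ = 25/30 ≈ 0.83333, so f = (1/2)^(25/30) ≈ 0.561231.
Cmin,ss = (D/Vd)·f/(1−f), so D = Cmin,ss·Vd·(1−f)/f.
D = 7 × 264 × (1−f)/f ≈ 7 × 264 × 0.78180 ≈ 1444.77 mg.

1445 mg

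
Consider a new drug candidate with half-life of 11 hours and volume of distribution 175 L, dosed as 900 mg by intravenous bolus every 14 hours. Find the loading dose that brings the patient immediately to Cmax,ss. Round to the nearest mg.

1536 mg

f = (1/2)^(14/11) ≈ 0.413877; accumulation ratio R = 1/(1−f) ≈ 1.70613.
Loading dose to hit Cmax,ss on first dose: D_load = D_maint·R ≈ 900 × 1.70613 ≈ 1535.52 mg.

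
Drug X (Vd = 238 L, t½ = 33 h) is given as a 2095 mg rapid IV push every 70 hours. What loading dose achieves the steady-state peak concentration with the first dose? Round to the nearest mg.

f = (1/2)^(70/33) ≈ 0.229854; accumulation ratio R = 1/(1−f) ≈ 1.29846.
Loading dose to hit Cmax,ss on first dose: D_load = D_maint·R ≈ 2095 × 1.29846 ≈ 2720.27 mg.

2720 mg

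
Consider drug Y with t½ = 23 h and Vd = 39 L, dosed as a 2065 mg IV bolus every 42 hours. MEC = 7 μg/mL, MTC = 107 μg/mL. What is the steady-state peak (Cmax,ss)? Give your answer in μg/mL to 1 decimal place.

k = ln2/t½ = ln2/23 ≈ 0.030137 h⁻¹; fraction remaining f = e^(−kτ) = e^(−0.030137×42) ≈ 0.2820.
At steady state, accumulation factor R = 1/(1 − e^(−kτ)) ≈ 1.3928.
Single-dose peak C₀ = D/Vd = 2065/39 ≈ 52.949 μg/mL.
Steady-state peak Cmax,ss = C₀·R ≈ 52.949 × 1.3928 ≈ 73.747 μg/mL.
Peak 73.7 μg/mL vs MTC 107 μg/mL: below toxic threshold.

73.7 μg/mL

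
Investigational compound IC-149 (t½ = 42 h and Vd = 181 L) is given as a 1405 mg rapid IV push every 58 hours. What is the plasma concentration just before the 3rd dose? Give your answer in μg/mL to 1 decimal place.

f = (1/2)^(τ/t½) = (1/2)^(58/42) ≈ 0.3840.
C₀ = D/Vd = 1405/181 ≈ 7.762 μg/mL.
Before the 3rd dose, 2 doses have been given. Superposition: Cmin = C₀·(f + f²).
≈ 7.762 × (0.3840 + 0.1475) ≈ 7.762 × 0.5315 ≈ 4.126 μg/mL.

4.1 μg/mL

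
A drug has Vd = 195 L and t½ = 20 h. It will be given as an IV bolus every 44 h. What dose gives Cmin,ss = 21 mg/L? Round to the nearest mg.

τ/t½ = 44/20 ≈ 2.2, so f = (1/2)^(44/20) ≈ 0.217638.
Cmin,ss = (D/Vd)·f/(1−f), so D = Cmin,ss·Vd·(1−f)/f.
D = 21 × 195 × (1−f)/f ≈ 21 × 195 × 3.59479 ≈ 14720.67 mg.

14721 mg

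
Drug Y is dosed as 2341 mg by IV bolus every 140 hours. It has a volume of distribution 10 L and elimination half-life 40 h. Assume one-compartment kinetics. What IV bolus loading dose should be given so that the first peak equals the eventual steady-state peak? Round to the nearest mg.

2568 mg

f = (1/2)^(140/40) ≈ 0.088388; accumulation ratio R = 1/(1−f) ≈ 1.09696.
Loading dose to hit Cmax,ss on first dose: D_load = D_maint·R ≈ 2341 × 1.09696 ≈ 2567.98 mg.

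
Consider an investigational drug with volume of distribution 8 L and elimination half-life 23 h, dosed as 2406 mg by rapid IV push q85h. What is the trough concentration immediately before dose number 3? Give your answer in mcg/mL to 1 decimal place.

25.0 mcg/mL

f = (1/2)^(τ/t½) = (1/2)^(85/23) ≈ 0.0772.
C₀ = D/Vd = 2406/8 ≈ 300.750 mcg/mL.
Before the 3rd dose, 2 doses have been given. Superposition: Cmin = C₀·(f + f²).
≈ 300.750 × (0.0772 + 0.0060) ≈ 300.750 × 0.0832 ≈ 25.022 mcg/mL.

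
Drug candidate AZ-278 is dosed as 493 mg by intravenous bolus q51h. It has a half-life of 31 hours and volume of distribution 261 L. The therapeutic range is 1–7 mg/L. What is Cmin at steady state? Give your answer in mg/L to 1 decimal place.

τ/t½ = 51/31 ≈ 1.6452, so fraction remaining f = (1/2)^(51/31) ≈ 0.3197.
Each bolus raises the concentration by D/Vd = 493/261 ≈ 1.889 mg/L.
Steady-state trough Cmin,ss = C₀·f/(1−f) ≈ 1.889 × 0.3197/0.6803 ≈ 0.888 mg/L.
Trough 0.9 mg/L vs MEC 1 mg/L: subtherapeutic.

0.9 mg/L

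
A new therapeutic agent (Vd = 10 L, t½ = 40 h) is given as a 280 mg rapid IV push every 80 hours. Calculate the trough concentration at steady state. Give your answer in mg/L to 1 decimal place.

9.3 mg/L

The dosing interval is 2 half-lives, so f = 2^(−2) = 0.25.
At steady state, R = 1/(1 − 0.25) = 4/3.
Single-dose peak C₀ = D/Vd = 280/10 = 28 mg/L.
Steady-state peak Cmax,ss = C₀·R = 28 × 4/3 ≈ 37.333 mg/L.
Steady-state trough Cmin,ss = Cmax,ss·f ≈ 37.333 × 0.25 ≈ 9.333 mg/L.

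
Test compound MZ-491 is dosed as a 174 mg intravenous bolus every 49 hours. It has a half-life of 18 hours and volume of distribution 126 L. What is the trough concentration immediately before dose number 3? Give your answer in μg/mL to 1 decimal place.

0.2 μg/mL

f = (1/2)^(τ/t½) = (1/2)^(49/18) ≈ 0.1515.
C₀ = D/Vd = 174/126 ≈ 1.381 μg/mL.
Before the 3rd dose, 2 doses have been given. Superposition: Cmin = C₀·(f + f²).
≈ 1.381 × (0.1515 + 0.0230) ≈ 1.381 × 0.1745 ≈ 0.241 μg/mL.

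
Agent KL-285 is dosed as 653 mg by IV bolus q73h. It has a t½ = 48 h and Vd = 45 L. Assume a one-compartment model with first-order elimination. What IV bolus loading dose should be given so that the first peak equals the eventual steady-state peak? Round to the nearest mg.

1002 mg

f = (1/2)^(73/48) ≈ 0.348485; accumulation ratio R = 1/(1−f) ≈ 1.53488.
Loading dose to hit Cmax,ss on first dose: D_load = D_maint·R ≈ 653 × 1.53488 ≈ 1002.28 mg.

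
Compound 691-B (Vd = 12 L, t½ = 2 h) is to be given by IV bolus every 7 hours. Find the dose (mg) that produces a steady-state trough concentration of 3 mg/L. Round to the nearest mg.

τ/t½ = 7/2 ≈ 3.5, so f = (1/2)^(7/2) ≈ 0.088388.
Cmin,ss = (D/Vd)·f/(1−f), so D = Cmin,ss·Vd·(1−f)/f.
D = 3 × 12 × (1−f)/f ≈ 3 × 12 × 10.31375 ≈ 371.30 mg.

371 mg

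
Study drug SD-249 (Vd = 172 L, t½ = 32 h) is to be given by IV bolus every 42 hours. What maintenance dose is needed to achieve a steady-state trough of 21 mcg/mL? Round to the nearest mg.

τ/t½ = 42/32 ≈ 1.3125, so f = (1/2)^(42/32) ≈ 0.402623.
Cmin,ss = (D/Vd)·f/(1−f), so D = Cmin,ss·Vd·(1−f)/f.
D = 21 × 172 × (1−f)/f ≈ 21 × 172 × 1.48371 ≈ 5359.16 mg.

5359 mg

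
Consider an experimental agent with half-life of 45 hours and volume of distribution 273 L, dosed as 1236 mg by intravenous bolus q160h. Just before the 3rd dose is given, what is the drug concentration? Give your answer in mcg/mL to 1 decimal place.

0.4 mcg/mL

f = (1/2)^(τ/t½) = (1/2)^(160/45) ≈ 0.0850.
C₀ = D/Vd = 1236/273 ≈ 4.527 mcg/mL.
Before the 3rd dose, 2 doses have been given. Superposition: Cmin = C₀·(f + f²).
≈ 4.527 × (0.0850 + 0.0072) ≈ 4.527 × 0.0922 ≈ 0.417 mcg/mL.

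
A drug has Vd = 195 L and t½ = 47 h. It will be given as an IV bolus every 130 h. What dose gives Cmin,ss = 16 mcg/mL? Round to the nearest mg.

18102 mg

τ/t½ = 130/47 ≈ 2.766, so f = (1/2)^(130/47) ≈ 0.147016.
Cmin,ss = (D/Vd)·f/(1−f), so D = Cmin,ss·Vd·(1−f)/f.
D = 16 × 195 × (1−f)/f ≈ 16 × 195 × 5.80198 ≈ 18102.18 mg.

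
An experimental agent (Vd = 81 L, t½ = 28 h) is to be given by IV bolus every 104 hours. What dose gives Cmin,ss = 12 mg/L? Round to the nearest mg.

11786 mg

τ/t½ = 104/28 ≈ 3.7143, so f = (1/2)^(104/28) ≈ 0.076188.
Cmin,ss = (D/Vd)·f/(1−f), so D = Cmin,ss·Vd·(1−f)/f.
D = 12 × 81 × (1−f)/f ≈ 12 × 81 × 12.12543 ≈ 11785.92 mg.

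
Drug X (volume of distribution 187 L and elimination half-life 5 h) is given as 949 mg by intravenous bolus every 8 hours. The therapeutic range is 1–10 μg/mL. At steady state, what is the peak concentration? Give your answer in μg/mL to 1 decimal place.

k = ln2/t½ = ln2/5 ≈ 0.138629 h⁻¹; fraction remaining f = e^(−kτ) = e^(−0.138629×8) ≈ 0.3299.
At steady state, accumulation factor R = 1/(1 − e^(−kτ)) ≈ 1.4923.
Each bolus raises the concentration by D/Vd = 949/187 ≈ 5.075 μg/mL.
Steady-state peak Cmax,ss = C₀·R ≈ 5.075 × 1.4923 ≈ 7.573 μg/mL.
Peak 7.6 μg/mL vs MTC 10 μg/mL: below toxic threshold.

7.6 μg/mL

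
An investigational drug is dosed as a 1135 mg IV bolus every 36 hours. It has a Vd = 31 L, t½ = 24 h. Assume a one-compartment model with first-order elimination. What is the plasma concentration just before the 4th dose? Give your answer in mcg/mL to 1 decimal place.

f = (1/2)^(τ/t½) = (1/2)^(36/24) ≈ 0.3536.
C₀ = D/Vd = 1135/31 ≈ 36.613 mcg/mL.
Before the 4th dose, 3 doses have been given. Superposition: Cmin = C₀·(f + f² + … + f^3).
≈ 36.613 × (0.3536 + 0.1250 + 0.0442) ≈ 36.613 × 0.5228 ≈ 19.141 mcg/mL.

19.1 mcg/mL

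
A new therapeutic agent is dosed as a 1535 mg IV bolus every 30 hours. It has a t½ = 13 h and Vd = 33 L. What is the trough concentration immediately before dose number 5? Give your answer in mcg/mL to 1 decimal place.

11.8 mcg/mL

f = (1/2)^(τ/t½) = (1/2)^(30/13) ≈ 0.2020.
C₀ = D/Vd = 1535/33 ≈ 46.515 mcg/mL.
Before the 5th dose, 4 doses have been given. Superposition: Cmin = C₀·(f + f² + … + f^4).
≈ 46.515 × (0.2020 + 0.0408 + 0.0082 + 0.0017) ≈ 46.515 × 0.2527 ≈ 11.754 mcg/mL.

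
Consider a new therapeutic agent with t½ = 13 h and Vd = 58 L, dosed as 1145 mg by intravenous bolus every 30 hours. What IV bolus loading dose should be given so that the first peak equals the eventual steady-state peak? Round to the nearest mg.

f = (1/2)^(30/13) ≈ 0.201983; accumulation ratio R = 1/(1−f) ≈ 1.25311.
Loading dose to hit Cmax,ss on first dose: D_load = D_maint·R ≈ 1145 × 1.25311 ≈ 1434.81 mg.

1435 mg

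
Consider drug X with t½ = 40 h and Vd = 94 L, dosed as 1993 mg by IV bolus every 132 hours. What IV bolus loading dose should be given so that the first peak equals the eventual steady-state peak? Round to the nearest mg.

2218 mg

f = (1/2)^(132/40) ≈ 0.101532; accumulation ratio R = 1/(1−f) ≈ 1.11301.
Loading dose to hit Cmax,ss on first dose: D_load = D_maint·R ≈ 1993 × 1.11301 ≈ 2218.23 mg.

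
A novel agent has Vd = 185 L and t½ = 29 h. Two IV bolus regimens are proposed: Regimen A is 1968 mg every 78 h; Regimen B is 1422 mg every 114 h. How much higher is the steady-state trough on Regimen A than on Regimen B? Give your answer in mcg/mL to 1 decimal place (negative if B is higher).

1.4 mcg/mL

Regimen A: f = (1/2)^(78/29) ≈ 0.1550; Cmin,ss = (1968/185)·f/(1−f) ≈ 1.951 mcg/mL.
Regimen B: f = (1/2)^(114/29) ≈ 0.0656; Cmin,ss = (1422/185)·f/(1−f) ≈ 0.540 mcg/mL.
Difference ≈ 1.951 − 0.540 ≈ 1.411 mcg/mL.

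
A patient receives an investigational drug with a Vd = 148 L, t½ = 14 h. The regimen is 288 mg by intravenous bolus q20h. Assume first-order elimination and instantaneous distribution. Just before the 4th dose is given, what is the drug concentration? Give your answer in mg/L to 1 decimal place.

f = (1/2)^(τ/t½) = (1/2)^(20/14) ≈ 0.3715.
C₀ = D/Vd = 288/148 ≈ 1.946 mg/L.
Before the 4th dose, 3 doses have been given. Superposition: Cmin = C₀·(f + f² + … + f^3).
≈ 1.946 × (0.3715 + 0.1380 + 0.0513) ≈ 1.946 × 0.5608 ≈ 1.091 mg/L.

1.1 mg/L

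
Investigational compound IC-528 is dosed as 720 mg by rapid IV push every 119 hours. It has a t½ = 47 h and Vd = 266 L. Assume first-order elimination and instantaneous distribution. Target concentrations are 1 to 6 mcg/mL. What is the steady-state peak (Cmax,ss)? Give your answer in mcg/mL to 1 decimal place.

3.3 mcg/mL

Over one 119-h interval, 119/47 ≈ 2.5319 half-lives elapse, leaving f ≈ 0.1729 of each dose.
At steady state, accumulation factor R = 1/(1 − e^(−kτ)) ≈ 1.2090.
Single-dose peak C₀ = D/Vd = 720/266 ≈ 2.707 mcg/mL.
Cmax,ss = C₀/(1 − f) ≈ 2.707/0.8271 ≈ 3.273 mcg/mL.
Peak 3.3 mcg/mL vs MTC 6 mcg/mL: below toxic threshold.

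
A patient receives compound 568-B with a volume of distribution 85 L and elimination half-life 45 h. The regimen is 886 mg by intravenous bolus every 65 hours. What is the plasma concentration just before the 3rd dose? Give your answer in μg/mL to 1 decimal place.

f = (1/2)^(τ/t½) = (1/2)^(65/45) ≈ 0.3674.
C₀ = D/Vd = 886/85 ≈ 10.424 μg/mL.
Before the 3rd dose, 2 doses have been given. Superposition: Cmin = C₀·(f + f²).
≈ 10.424 × (0.3674 + 0.1350) ≈ 10.424 × 0.5024 ≈ 5.237 μg/mL.

5.2 μg/mL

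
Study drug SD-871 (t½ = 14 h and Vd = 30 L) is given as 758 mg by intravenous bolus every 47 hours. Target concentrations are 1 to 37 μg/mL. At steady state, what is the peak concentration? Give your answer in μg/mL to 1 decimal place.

28.0 μg/mL

k = ln2/t½ = ln2/14 ≈ 0.049511 h⁻¹; fraction remaining f = e^(−kτ) = e^(−0.049511×47) ≈ 0.0976.
At steady state, accumulation factor R = 1/(1 − e^(−kτ)) ≈ 1.1082.
Each bolus raises the concentration by D/Vd = 758/30 ≈ 25.267 μg/mL.
Steady-state peak Cmax,ss = C₀·R ≈ 25.267 × 1.1082 ≈ 28.001 μg/mL.
Peak 28.0 μg/mL vs MTC 37 μg/mL: below toxic threshold.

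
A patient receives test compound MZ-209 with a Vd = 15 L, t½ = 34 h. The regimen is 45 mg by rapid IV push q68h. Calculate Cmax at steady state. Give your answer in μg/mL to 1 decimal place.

4.0 μg/mL

τ = 68 h = 2 half-lives, so f = (1/2)^2 = 0.25.
Accumulation ratio R = 1/(1 − f) = 1/0.75 = 4/3.
Single-dose peak C₀ = D/Vd = 45/15 = 3 μg/mL.
Steady-state peak Cmax,ss = C₀·R = 3 × 4/3 ≈ 4.000 μg/mL.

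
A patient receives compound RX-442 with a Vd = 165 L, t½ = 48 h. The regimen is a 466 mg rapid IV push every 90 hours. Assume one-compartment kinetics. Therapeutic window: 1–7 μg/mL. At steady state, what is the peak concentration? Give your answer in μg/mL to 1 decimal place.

3.9 μg/mL

k = ln2/t½ = ln2/48 ≈ 0.014441 h⁻¹; fraction remaining f = e^(−kτ) = e^(−0.014441×90) ≈ 0.2726.
Accumulation ratio R = 1/(1 − f) ≈ 1/0.7274 ≈ 1.3748.
Single-dose peak C₀ = D/Vd = 466/165 ≈ 2.824 μg/mL.
Steady-state peak Cmax,ss = C₀·R ≈ 2.824 × 1.3748 ≈ 3.882 μg/mL.
Peak 3.9 μg/mL vs MTC 7 μg/mL: below toxic threshold.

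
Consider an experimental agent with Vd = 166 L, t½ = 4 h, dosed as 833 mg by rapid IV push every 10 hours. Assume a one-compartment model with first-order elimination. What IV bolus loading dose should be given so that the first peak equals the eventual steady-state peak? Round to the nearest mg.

1012 mg

f = (1/2)^(10/4) ≈ 0.176777; accumulation ratio R = 1/(1−f) ≈ 1.21474.
Loading dose to hit Cmax,ss on first dose: D_load = D_maint·R ≈ 833 × 1.21474 ≈ 1011.88 mg.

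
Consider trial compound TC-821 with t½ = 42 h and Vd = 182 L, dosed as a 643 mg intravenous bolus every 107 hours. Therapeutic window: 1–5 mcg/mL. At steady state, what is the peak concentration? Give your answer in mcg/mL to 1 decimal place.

4.3 mcg/mL

Over one 107-h interval, 107/42 ≈ 2.5476 half-lives elapse, leaving f ≈ 0.1710 of each dose.
At steady state, accumulation factor R = 1/(1 − e^(−kτ)) ≈ 1.2063.
Each bolus raises the concentration by D/Vd = 643/182 ≈ 3.533 mcg/mL.
Cmax,ss = C₀/(1 − f) ≈ 3.533/0.8290 ≈ 4.262 mcg/mL.
Peak 4.3 mcg/mL vs MTC 5 mcg/mL: below toxic threshold.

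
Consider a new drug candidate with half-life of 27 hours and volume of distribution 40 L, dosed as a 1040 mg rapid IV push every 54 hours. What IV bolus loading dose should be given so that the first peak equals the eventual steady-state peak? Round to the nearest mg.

f = (1/2)^(54/27) ≈ 0.250000; accumulation ratio R = 1/(1−f) ≈ 1.33333.
Loading dose to hit Cmax,ss on first dose: D_load = D_maint·R ≈ 1040 × 1.33333 ≈ 1386.66 mg.

1387 mg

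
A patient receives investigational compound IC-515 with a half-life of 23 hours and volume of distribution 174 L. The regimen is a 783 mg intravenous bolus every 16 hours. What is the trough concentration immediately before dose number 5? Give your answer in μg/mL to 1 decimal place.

6.2 μg/mL

f = (1/2)^(τ/t½) = (1/2)^(16/23) ≈ 0.6174.
C₀ = D/Vd = 783/174 ≈ 4.500 μg/mL.
Before the 5th dose, 4 doses have been given. Superposition: Cmin = C₀·(f + f² + … + f^4).
≈ 4.500 × (0.6174 + 0.3812 + 0.2353 + 0.1453) ≈ 4.500 × 1.3792 ≈ 6.206 μg/mL.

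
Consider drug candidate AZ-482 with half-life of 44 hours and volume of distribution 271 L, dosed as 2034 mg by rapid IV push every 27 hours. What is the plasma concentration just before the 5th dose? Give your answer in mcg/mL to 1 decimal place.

f = (1/2)^(τ/t½) = (1/2)^(27/44) ≈ 0.6535.
C₀ = D/Vd = 2034/271 ≈ 7.506 mcg/mL.
Before the 5th dose, 4 doses have been given. Superposition: Cmin = C₀·(f + f² + … + f^4).
≈ 7.506 × (0.6535 + 0.4271 + 0.2791 + 0.1824) ≈ 7.506 × 1.5421 ≈ 11.575 mcg/mL.

11.6 mcg/mL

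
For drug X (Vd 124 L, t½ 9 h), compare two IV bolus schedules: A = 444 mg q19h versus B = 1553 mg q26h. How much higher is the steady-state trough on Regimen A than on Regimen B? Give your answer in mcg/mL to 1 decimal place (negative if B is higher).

-0.9 mcg/mL

Regimen A: f = (1/2)^(19/9) ≈ 0.2315; Cmin,ss = (444/124)·f/(1−f) ≈ 1.079 mcg/mL.
Regimen B: f = (1/2)^(26/9) ≈ 0.1350; Cmin,ss = (1553/124)·f/(1−f) ≈ 1.955 mcg/mL.
Difference ≈ 1.079 − 1.955 ≈ -0.876 mcg/mL.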